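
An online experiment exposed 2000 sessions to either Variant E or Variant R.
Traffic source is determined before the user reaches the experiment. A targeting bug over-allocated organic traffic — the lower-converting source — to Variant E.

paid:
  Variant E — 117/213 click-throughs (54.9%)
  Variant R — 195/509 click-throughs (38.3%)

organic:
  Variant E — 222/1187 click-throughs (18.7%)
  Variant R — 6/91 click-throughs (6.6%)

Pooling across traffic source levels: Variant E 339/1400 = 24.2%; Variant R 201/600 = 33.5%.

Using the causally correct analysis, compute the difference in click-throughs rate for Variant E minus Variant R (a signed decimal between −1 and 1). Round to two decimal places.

Traffic source is set before the variant has any effect — it is not caused by the variant — and it independently drives the outcome. That makes it a confounder, so the causal comparison is within traffic source levels.
Adjusting over the population distribution of traffic source: 0.361·(0.549−0.383) + 0.639·(0.187−0.066) = +0.137.

+0.14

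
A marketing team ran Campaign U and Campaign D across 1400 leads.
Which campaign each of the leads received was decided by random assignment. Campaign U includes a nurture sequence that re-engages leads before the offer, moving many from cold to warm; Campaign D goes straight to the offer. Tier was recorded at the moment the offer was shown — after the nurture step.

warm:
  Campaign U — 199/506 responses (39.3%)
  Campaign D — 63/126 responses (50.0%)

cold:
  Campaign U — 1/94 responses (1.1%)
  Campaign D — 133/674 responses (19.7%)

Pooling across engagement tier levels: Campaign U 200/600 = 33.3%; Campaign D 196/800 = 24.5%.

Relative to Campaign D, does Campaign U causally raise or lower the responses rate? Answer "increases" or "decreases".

The stratified and pooled comparisons disagree (Campaign D wins within each engagement tier; Campaign U wins overall), so the answer turns on the causal role of engagement tier.
Engagement tier is downstream of the campaign. One should not condition on a consequence of treatment, so the overall rates are the right comparison.
Pooled: Campaign U 33.3% vs Campaign D 24.5%; Campaign U is higher overall.

increases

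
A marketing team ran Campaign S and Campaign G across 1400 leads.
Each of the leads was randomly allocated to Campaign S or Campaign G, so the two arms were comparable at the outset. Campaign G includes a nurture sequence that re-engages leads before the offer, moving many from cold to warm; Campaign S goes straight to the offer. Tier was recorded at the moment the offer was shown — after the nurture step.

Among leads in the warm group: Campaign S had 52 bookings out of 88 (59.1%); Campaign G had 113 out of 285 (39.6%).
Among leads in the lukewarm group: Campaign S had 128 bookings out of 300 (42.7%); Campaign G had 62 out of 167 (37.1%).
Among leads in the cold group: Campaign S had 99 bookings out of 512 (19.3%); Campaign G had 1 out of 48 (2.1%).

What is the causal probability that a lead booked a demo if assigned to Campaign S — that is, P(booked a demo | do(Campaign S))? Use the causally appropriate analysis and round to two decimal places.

Engagement tier is recorded after the campaign and is itself shifted by it — it sits on the causal path from campaign to outcome. Conditioning on a mediator would strip out part of the effect we want; the pooled comparison gives the total causal effect.
So P(outcome | do(Campaign S)) is just the pooled rate for Campaign S: 279/900 = 0.310.

0.31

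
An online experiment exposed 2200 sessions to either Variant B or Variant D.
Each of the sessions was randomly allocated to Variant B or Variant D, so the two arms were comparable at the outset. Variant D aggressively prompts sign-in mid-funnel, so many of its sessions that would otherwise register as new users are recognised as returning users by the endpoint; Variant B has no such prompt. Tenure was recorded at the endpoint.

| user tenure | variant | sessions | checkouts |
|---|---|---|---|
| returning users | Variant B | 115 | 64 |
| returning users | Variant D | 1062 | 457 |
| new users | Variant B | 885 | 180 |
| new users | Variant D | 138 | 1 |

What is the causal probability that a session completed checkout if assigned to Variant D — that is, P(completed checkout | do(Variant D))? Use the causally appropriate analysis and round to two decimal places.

0.38

The stratified and pooled comparisons disagree (Variant B wins within each user tenure; Variant D wins overall), so the answer turns on the causal role of user tenure.
The distribution of user tenure is itself part of what the variant does — it is an intermediate outcome. Holding it fixed would remove that part of the effect; the total effect is the pooled difference.
So P(outcome | do(Variant D)) is just the pooled rate for Variant D: 458/1200 = 0.382.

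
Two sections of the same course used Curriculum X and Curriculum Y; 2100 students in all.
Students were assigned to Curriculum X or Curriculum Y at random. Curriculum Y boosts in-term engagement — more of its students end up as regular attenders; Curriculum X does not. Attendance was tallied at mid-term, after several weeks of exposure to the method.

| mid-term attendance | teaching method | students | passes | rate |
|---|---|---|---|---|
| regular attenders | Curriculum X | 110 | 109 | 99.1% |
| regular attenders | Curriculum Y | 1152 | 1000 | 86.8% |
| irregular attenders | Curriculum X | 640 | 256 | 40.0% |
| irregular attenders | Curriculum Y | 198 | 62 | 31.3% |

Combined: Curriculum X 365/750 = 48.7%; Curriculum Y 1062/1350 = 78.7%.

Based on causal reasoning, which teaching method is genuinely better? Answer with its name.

Curriculum X is higher inside every mid-term attendance stratum but Curriculum Y is higher in aggregate. Whether to stratify depends on how mid-term attendance relates to the teaching method.
Mid-term attendance lies on the pathway teaching method → mid-term attendance → outcome, so adjusting for it blocks the indirect effect. For the total causal effect of teaching method, use the unadjusted pooled rates.
Pooled: Curriculum X 48.7% vs Curriculum Y 78.7%; Curriculum Y is higher overall.

Curriculum Y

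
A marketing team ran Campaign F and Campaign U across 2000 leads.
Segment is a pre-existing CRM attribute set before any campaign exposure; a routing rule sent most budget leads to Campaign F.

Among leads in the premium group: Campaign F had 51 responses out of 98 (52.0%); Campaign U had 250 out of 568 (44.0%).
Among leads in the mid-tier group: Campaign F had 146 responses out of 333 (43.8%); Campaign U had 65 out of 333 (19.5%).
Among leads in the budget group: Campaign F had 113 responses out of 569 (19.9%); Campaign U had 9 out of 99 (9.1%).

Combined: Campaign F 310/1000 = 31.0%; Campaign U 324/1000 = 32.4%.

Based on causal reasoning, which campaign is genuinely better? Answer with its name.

The imbalance in customer segment arose from how leads were allocated, not from anything the campaign did; and customer segment independently affects the outcome. The pooled gap is confounded — condition on customer segment.
Within each level — premium: 52.0% vs 44.0%; mid-tier: 43.8% vs 19.5%; budget: 19.9% vs 9.1% — Campaign F is higher every time.

Campaign F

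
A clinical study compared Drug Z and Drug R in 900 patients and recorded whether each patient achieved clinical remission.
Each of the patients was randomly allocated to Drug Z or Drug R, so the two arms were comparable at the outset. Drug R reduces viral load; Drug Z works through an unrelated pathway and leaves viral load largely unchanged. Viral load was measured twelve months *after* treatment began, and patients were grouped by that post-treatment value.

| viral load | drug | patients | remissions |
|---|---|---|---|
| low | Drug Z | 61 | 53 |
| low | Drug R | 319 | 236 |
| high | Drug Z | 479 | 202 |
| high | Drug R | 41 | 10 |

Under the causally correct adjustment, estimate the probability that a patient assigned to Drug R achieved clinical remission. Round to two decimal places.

0.68

Viral load lies on the pathway drug → viral load → outcome, so adjusting for it blocks the indirect effect. For the total causal effect of drug, use the unadjusted pooled rates.
So P(outcome | do(Drug R)) is just the pooled rate for Drug R: 246/360 = 0.683.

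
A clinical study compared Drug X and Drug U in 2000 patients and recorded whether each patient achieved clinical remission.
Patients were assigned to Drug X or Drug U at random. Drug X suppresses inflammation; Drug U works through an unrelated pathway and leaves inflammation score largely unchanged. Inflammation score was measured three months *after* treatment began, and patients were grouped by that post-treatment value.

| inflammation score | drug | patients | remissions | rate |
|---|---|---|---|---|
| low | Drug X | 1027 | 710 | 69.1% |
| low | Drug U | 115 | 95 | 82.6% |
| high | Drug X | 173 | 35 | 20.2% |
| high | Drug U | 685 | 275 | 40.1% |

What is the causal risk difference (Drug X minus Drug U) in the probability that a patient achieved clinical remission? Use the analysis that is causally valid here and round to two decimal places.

+0.16

Within every inflammation score level Drug U has the higher rate, yet pooled Drug X does — Simpson's reversal.
The distribution of inflammation score is itself part of what the drug does — it is an intermediate outcome. Holding it fixed would remove that part of the effect; the total effect is the pooled difference.
The causal difference is the pooled difference: 0.621 − 0.463 = +0.158.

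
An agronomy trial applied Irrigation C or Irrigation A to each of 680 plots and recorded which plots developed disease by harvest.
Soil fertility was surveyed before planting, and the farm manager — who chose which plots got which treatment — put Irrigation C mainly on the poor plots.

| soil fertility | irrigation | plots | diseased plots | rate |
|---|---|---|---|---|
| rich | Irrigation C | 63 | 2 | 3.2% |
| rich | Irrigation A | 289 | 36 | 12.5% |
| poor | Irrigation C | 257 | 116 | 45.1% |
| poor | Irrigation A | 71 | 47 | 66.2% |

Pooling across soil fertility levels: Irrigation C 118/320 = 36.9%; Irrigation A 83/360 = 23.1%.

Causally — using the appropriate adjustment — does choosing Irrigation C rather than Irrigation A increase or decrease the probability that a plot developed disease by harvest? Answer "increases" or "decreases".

decreases

Here soil fertility is a common cause — it drives both which irrigation a case falls under and the outcome. The crude comparison mixes populations; the stratum-specific rates are the causally relevant ones.
Within each level — rich: 3.2% vs 12.5%; poor: 45.1% vs 66.2% — Irrigation C is lower every time.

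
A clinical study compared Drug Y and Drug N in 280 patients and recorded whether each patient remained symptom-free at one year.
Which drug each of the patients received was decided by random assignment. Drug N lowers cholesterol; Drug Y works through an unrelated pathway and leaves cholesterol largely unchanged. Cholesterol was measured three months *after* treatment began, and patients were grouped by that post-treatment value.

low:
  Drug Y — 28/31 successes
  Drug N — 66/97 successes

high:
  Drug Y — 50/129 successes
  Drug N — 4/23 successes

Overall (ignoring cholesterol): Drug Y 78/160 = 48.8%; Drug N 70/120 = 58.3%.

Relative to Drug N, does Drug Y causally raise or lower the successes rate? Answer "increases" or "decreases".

decreases

Because the drug influences cholesterol, cholesterol is a post-treatment mediator, not a confounder. Stratifying on it would bias the estimate; the causal effect is the crude pooled difference.
Pooled: Drug Y 48.8% vs Drug N 58.3%; Drug N is higher overall.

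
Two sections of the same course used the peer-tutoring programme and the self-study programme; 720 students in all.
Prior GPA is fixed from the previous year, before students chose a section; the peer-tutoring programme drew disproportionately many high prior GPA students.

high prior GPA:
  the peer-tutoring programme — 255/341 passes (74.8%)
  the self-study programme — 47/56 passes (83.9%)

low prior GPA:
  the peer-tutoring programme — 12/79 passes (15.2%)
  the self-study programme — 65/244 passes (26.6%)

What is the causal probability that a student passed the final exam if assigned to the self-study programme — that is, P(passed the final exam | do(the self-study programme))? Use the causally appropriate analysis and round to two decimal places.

the self-study programme is higher inside every prior GPA band stratum but the peer-tutoring programme is higher in aggregate. Whether to stratify depends on how prior GPA band relates to the teaching method.
Prior GPA band is set before the teaching method has any effect — it is not caused by the teaching method — and it independently drives the outcome. That makes it a confounder, so the causal comparison is within prior GPA band levels.
Standardising the self-study programme to the population prior GPA band mix: 0.551·47/56 + 0.449·65/244 = 0.582.

0.58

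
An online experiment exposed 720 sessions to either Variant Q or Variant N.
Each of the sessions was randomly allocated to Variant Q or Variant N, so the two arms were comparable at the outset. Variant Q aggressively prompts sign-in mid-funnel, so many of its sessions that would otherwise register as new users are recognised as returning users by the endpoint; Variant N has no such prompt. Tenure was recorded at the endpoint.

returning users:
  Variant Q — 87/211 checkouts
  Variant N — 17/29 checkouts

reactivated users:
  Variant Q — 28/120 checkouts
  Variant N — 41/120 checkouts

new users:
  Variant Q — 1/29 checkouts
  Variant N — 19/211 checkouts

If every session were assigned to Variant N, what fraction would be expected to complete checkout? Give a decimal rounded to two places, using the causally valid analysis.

The user tenure-specific comparison favours Variant N throughout, but the pooled figures favour Variant Q. The question is whether to condition on user tenure.
User tenure lies on the pathway variant → user tenure → outcome, so adjusting for it blocks the indirect effect. For the total causal effect of variant, use the unadjusted pooled rates.
So P(outcome | do(Variant N)) is just the pooled rate for Variant N: 77/360 = 0.214.

0.21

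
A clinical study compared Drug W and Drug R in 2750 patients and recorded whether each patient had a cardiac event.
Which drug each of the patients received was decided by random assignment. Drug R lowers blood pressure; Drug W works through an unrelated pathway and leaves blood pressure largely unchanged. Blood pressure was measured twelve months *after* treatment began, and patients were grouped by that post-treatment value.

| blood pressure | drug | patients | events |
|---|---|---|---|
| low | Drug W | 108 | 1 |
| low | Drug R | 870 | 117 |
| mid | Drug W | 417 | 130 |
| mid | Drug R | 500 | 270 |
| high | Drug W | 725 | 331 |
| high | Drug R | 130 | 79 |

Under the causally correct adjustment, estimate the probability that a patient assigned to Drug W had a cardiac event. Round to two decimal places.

0.37

Blood pressure lies on the pathway drug → blood pressure → outcome, so adjusting for it blocks the indirect effect. For the total causal effect of drug, use the unadjusted pooled rates.
So P(outcome | do(Drug W)) is just the pooled rate for Drug W: 462/1250 = 0.370.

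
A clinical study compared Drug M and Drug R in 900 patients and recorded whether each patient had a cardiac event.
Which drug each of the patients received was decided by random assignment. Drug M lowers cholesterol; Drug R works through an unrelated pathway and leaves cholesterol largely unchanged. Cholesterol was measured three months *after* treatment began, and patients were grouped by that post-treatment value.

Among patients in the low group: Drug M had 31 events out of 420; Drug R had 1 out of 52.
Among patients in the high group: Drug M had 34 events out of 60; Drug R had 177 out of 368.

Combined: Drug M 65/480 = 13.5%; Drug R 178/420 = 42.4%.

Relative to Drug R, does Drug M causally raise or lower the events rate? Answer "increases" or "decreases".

The cholesterol-specific comparison favours Drug R throughout, but the pooled figures favour Drug M. The question is whether to condition on cholesterol.
The distribution of cholesterol is itself part of what the drug does — it is an intermediate outcome. Holding it fixed would remove that part of the effect; the total effect is the pooled difference.
Pooled: Drug M 13.5% vs Drug R 42.4%; Drug M is lower overall.

decreases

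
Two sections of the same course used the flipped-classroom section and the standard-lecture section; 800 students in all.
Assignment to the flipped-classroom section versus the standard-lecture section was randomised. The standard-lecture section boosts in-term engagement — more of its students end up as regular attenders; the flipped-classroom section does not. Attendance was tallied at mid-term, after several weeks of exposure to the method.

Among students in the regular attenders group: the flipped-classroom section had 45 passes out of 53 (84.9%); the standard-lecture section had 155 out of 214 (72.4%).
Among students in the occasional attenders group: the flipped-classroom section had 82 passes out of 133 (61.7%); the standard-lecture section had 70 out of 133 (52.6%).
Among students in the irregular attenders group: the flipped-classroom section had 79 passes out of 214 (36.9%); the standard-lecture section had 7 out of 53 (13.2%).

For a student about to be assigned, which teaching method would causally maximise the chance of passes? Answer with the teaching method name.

Mid-term attendance lies on the pathway teaching method → mid-term attendance → outcome, so adjusting for it blocks the indirect effect. For the total causal effect of teaching method, use the unadjusted pooled rates.
Pooled: the flipped-classroom section 51.5% vs the standard-lecture section 58.0%; the standard-lecture section is higher overall.

the standard-lecture section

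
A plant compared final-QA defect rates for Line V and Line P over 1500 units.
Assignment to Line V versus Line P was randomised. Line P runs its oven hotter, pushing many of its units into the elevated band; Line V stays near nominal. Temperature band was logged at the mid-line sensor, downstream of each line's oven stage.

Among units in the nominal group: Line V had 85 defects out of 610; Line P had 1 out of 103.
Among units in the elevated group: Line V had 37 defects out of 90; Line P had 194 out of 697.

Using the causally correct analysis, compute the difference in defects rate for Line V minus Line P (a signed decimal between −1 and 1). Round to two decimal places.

-0.07

The distribution of in-process temperature band is itself part of what the line does — it is an intermediate outcome. Holding it fixed would remove that part of the effect; the total effect is the pooled difference.
The causal difference is the pooled difference: 0.174 − 0.244 = -0.069.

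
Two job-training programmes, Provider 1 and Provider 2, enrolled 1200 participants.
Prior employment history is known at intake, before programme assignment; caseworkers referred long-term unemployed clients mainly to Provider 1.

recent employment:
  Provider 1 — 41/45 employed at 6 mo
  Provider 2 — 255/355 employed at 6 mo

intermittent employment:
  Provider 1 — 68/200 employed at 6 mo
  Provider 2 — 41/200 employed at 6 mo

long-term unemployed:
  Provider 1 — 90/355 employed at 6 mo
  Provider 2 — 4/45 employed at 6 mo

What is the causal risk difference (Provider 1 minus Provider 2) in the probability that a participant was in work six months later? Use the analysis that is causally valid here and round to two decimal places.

+0.16

Prior employment history differs across programmes for reasons unrelated to any effect of the programme itself, and it separately predicts the outcome — a classic confounder. We must compare within prior employment history levels.
Adjusting over the population distribution of prior employment history: 0.333·(0.911−0.718) + 0.333·(0.340−0.205) + 0.333·(0.254−0.089) = +0.164.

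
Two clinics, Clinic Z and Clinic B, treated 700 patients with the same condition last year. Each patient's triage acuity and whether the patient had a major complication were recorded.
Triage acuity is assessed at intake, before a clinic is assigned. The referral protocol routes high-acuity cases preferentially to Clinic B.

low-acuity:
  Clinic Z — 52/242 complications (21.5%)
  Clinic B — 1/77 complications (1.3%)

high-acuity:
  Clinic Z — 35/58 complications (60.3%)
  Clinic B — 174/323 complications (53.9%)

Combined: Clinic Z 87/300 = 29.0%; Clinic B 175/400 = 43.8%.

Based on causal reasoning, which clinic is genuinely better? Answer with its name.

The stratified and pooled comparisons disagree (Clinic B wins within each triage acuity; Clinic Z wins overall), so the answer turns on the causal role of triage acuity.
Nothing the clinic does changes triage acuity; the imbalance is an allocation artefact. With triage acuity also predicting the outcome, the pooled figure is confounded, and the within-stratum comparison is the causal one.
Within each level — low-acuity: 21.5% vs 1.3%; high-acuity: 60.3% vs 53.9% — Clinic B is lower every time.

Clinic B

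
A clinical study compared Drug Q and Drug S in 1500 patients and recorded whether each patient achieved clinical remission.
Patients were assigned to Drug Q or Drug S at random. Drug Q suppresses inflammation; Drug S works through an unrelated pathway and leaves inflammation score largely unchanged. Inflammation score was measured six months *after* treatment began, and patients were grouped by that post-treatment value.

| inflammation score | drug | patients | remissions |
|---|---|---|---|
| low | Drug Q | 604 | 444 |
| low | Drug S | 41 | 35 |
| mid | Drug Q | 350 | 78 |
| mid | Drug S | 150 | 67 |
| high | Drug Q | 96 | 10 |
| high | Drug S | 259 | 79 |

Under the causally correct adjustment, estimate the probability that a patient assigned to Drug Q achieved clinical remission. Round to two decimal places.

0.51

Within every inflammation score level Drug S has the higher rate, yet pooled Drug Q does — Simpson's reversal.
Inflammation score lies on the pathway drug → inflammation score → outcome, so adjusting for it blocks the indirect effect. For the total causal effect of drug, use the unadjusted pooled rates.
So P(outcome | do(Drug Q)) is just the pooled rate for Drug Q: 532/1050 = 0.507.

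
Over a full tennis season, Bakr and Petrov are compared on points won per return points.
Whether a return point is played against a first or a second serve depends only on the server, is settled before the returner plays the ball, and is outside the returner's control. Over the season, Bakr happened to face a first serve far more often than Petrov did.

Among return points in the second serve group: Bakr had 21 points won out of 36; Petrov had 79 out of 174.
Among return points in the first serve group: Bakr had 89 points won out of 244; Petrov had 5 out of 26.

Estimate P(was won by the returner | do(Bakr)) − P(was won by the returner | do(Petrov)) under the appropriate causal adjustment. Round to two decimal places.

+0.15

Bakr is higher inside every serve type stratum but Petrov is higher in aggregate. Whether to stratify depends on how serve type relates to the player.
Serve type satisfies the back-door criterion: it is not a descendant of the player, and it blocks the spurious path from player to outcome. Adjusting for it (i.e., using the within-serve type rates) gives the causal effect.
Adjusting over the population distribution of serve type: 0.438·(0.583−0.454) + 0.562·(0.365−0.192) = +0.154.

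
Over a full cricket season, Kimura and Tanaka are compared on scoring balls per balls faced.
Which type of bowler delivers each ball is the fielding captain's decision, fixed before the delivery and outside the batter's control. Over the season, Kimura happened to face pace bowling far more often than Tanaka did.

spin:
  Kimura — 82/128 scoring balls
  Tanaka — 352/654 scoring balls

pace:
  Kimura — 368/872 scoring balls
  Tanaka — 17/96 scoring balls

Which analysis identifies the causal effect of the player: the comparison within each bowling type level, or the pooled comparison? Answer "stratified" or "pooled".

stratified

The stratified and pooled comparisons disagree (Kimura wins within each bowling type; Tanaka wins overall), so the answer turns on the causal role of bowling type.
Bowling type differs across players for reasons unrelated to any effect of the player itself, and it separately predicts the outcome — a classic confounder. We must compare within bowling type levels.
Within each level — spin: 64.1% vs 53.8%; pace: 42.2% vs 17.7% — Kimura is higher every time.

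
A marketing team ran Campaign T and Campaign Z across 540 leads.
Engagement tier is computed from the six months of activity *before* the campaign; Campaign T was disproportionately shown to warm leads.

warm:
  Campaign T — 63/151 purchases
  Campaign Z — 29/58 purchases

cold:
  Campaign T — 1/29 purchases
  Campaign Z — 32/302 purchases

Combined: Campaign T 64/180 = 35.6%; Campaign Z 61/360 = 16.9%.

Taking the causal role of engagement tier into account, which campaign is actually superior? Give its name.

Campaign Z

Engagement tier is set before the campaign has any effect — it is not caused by the campaign — and it independently drives the outcome. That makes it a confounder, so the causal comparison is within engagement tier levels.
Within each level — warm: 41.7% vs 50.0%; cold: 3.4% vs 10.6% — Campaign Z is higher every time.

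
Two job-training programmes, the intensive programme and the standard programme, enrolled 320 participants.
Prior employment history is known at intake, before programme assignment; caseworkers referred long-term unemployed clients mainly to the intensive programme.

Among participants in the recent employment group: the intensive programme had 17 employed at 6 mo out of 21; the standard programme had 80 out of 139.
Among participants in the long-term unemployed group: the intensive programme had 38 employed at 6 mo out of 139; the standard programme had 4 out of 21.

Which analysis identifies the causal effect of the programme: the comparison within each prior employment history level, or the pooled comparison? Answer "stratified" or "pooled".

Here prior employment history is a common cause — it drives both which programme a case falls under and the outcome. The crude comparison mixes populations; the stratum-specific rates are the causally relevant ones.
Within each level — recent employment: 81.0% vs 57.6%; long-term unemployed: 27.3% vs 19.0% — the intensive programme is higher every time.

stratified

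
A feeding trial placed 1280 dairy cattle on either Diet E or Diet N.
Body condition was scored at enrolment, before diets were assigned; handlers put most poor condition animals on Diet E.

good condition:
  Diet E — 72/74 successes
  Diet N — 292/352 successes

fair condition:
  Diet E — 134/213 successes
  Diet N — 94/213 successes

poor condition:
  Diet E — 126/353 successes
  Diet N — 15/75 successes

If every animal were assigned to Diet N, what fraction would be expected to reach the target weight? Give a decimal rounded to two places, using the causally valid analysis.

Within every starting body condition level Diet E has the higher rate, yet pooled Diet N does — Simpson's reversal.
Since starting body condition is a pre-existing factor (not a product of the diet) and it affects the outcome on its own, it is a confounder. The stratified rates, not the pooled rate, identify the causal effect.
Standardising Diet N to the population starting body condition mix: 0.333·292/352 + 0.333·94/213 + 0.334·15/75 = 0.490.

0.49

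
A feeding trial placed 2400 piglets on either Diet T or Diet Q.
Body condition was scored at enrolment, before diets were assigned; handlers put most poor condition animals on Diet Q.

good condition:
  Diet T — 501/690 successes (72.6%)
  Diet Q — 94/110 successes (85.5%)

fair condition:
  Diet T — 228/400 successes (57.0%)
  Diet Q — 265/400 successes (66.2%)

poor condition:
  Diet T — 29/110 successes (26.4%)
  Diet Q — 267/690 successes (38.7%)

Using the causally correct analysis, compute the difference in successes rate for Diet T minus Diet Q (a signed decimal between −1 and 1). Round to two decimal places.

Here starting body condition is a common cause — it drives both which diet a case falls under and the outcome. The crude comparison mixes populations; the stratum-specific rates are the causally relevant ones.
Adjusting over the population distribution of starting body condition: 0.333·(0.726−0.855) + 0.333·(0.570−0.662) + 0.333·(0.264−0.387) = -0.115.

-0.11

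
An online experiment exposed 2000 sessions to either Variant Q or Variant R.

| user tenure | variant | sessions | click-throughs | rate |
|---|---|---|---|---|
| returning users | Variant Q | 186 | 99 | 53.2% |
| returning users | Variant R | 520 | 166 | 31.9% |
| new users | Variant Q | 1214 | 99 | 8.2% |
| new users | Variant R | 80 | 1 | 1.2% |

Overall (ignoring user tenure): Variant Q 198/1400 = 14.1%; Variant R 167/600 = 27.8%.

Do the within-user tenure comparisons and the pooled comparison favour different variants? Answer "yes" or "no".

Within each user tenure level (returning users 53.2% vs 31.9%; new users 8.2% vs 1.2%), Variant Q has the higher rate every time. Pooled: 14.1% vs 27.8% — Variant R has the higher rate overall. The two comparisons disagree.

yes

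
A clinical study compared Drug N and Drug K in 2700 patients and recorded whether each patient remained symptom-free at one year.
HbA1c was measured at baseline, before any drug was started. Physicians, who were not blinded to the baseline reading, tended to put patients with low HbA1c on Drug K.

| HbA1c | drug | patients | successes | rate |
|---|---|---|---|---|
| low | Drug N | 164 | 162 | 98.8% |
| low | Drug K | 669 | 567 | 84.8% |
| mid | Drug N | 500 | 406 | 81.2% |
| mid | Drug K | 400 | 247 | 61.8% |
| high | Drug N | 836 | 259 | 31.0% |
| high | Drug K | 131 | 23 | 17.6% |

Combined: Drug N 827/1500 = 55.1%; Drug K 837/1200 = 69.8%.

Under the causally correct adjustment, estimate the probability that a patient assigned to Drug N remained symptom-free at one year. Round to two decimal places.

The imbalance in HbA1c arose from how patients were allocated, not from anything the drug did; and HbA1c independently affects the outcome. The pooled gap is confounded — condition on HbA1c.
Standardising Drug N to the population HbA1c mix: 0.309·162/164 + 0.333·406/500 + 0.358·259/836 = 0.686.

0.69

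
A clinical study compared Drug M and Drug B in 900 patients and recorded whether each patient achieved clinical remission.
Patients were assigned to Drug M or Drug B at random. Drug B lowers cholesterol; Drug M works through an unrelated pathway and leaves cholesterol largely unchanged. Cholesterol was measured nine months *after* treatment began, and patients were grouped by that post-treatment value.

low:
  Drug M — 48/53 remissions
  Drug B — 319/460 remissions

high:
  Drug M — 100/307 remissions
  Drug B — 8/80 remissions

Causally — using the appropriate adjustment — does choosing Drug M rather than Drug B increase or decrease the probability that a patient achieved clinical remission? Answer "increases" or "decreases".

decreases

The distribution of cholesterol is itself part of what the drug does — it is an intermediate outcome. Holding it fixed would remove that part of the effect; the total effect is the pooled difference.
Pooled: Drug M 41.1% vs Drug B 60.6%; Drug B is higher overall.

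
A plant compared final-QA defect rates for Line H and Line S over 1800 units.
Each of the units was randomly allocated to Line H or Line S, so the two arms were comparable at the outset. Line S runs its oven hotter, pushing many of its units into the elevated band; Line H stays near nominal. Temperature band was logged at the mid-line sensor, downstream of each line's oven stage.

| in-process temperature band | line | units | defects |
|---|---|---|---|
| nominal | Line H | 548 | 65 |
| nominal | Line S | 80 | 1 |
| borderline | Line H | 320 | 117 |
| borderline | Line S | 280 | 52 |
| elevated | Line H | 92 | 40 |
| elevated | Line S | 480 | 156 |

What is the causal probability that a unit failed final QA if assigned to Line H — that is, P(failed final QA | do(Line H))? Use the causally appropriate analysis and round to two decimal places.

0.23

The stratified and pooled comparisons disagree (Line S wins within each in-process temperature band; Line H wins overall), so the answer turns on the causal role of in-process temperature band.
In-process temperature band is recorded after the line and is itself shifted by it — it sits on the causal path from line to outcome. Conditioning on a mediator would strip out part of the effect we want; the pooled comparison gives the total causal effect.
So P(outcome | do(Line H)) is just the pooled rate for Line H: 222/960 = 0.231.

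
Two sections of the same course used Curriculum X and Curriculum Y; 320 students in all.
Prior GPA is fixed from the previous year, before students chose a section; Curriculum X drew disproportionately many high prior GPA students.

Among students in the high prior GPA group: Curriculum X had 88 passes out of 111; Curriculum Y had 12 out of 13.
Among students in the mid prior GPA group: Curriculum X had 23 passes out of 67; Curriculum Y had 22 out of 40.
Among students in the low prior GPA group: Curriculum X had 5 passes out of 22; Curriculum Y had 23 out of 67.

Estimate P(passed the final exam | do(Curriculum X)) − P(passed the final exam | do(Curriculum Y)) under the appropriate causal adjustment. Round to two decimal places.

-0.15

The imbalance in prior GPA band arose from how students were allocated, not from anything the teaching method did; and prior GPA band independently affects the outcome. The pooled gap is confounded — condition on prior GPA band.
Adjusting over the population distribution of prior GPA band: 0.388·(0.793−0.923) + 0.334·(0.343−0.550) + 0.278·(0.227−0.343) = -0.152.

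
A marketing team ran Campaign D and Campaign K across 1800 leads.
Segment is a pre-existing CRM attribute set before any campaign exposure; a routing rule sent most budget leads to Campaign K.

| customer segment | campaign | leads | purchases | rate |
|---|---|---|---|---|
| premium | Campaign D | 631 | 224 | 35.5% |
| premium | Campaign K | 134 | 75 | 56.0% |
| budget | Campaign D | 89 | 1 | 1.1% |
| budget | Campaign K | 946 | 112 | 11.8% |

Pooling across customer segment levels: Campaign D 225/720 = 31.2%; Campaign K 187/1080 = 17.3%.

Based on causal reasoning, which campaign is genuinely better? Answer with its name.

Within every customer segment level Campaign K has the higher rate, yet pooled Campaign D does — Simpson's reversal.
Since customer segment is a pre-existing factor (not a product of the campaign) and it affects the outcome on its own, it is a confounder. The stratified rates, not the pooled rate, identify the causal effect.
Within each level — premium: 35.5% vs 56.0%; budget: 1.1% vs 11.8% — Campaign K is higher every time.

Campaign K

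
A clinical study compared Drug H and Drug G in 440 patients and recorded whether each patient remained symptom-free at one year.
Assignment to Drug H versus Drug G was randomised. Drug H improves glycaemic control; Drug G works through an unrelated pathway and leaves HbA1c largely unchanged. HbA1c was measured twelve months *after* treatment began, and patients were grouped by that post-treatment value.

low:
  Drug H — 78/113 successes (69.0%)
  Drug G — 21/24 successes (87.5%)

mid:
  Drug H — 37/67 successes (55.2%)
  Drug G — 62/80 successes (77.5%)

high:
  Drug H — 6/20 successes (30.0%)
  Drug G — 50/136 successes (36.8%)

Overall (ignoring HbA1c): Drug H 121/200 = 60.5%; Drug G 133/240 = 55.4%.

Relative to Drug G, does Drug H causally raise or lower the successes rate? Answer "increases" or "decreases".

increases

HbA1c lies on the pathway drug → HbA1c → outcome, so adjusting for it blocks the indirect effect. For the total causal effect of drug, use the unadjusted pooled rates.
Pooled: Drug H 60.5% vs Drug G 55.4%; Drug H is higher overall.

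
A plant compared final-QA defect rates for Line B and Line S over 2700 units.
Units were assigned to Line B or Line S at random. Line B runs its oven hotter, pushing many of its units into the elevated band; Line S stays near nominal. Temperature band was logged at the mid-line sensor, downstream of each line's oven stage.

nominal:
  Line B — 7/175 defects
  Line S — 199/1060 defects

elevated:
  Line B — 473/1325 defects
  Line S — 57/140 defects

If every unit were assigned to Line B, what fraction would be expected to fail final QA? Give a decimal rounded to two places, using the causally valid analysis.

0.32

Line B is lower inside every in-process temperature band stratum but Line S is lower in aggregate. Whether to stratify depends on how in-process temperature band relates to the line.
The distribution of in-process temperature band is itself part of what the line does — it is an intermediate outcome. Holding it fixed would remove that part of the effect; the total effect is the pooled difference.
So P(outcome | do(Line B)) is just the pooled rate for Line B: 480/1500 = 0.320.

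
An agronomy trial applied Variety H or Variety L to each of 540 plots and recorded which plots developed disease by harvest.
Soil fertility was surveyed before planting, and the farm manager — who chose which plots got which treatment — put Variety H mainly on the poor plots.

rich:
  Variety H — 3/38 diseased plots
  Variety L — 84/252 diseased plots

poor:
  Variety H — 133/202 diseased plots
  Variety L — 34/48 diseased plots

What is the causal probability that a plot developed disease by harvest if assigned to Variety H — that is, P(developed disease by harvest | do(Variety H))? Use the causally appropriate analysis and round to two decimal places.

Nothing the variety does changes soil fertility; the imbalance is an allocation artefact. With soil fertility also predicting the outcome, the pooled figure is confounded, and the within-stratum comparison is the causal one.
Standardising Variety H to the population soil fertility mix: 0.537·3/38 + 0.463·133/202 = 0.347.

0.35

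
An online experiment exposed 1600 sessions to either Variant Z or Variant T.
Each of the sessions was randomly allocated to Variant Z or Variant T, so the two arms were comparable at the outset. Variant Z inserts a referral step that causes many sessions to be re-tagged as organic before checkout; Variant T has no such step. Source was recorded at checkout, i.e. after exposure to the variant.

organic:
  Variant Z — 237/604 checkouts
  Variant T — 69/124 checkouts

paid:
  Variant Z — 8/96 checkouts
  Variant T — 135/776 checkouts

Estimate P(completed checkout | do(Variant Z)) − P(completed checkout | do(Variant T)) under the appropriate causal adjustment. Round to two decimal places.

+0.12

Stratifying would compare variants among sessions the variants themselves sorted into traffic source groups — a form of selection on an intermediate. The unconditioned pooled rates give the total causal effect.
The causal difference is the pooled difference: 0.350 − 0.227 = +0.123.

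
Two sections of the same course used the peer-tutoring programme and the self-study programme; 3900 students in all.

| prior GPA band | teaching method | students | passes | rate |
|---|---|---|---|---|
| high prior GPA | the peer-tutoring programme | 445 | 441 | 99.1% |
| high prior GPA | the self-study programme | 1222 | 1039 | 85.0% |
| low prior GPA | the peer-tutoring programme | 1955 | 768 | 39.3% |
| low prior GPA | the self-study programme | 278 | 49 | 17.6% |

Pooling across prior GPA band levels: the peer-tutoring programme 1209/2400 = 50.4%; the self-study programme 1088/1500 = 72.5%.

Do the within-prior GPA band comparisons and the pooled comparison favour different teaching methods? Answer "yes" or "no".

yes

Within each prior GPA band level (high prior GPA 99.1% vs 85.0%; low prior GPA 39.3% vs 17.6%), the peer-tutoring programme has the higher rate every time. Pooled: 50.4% vs 72.5% — the self-study programme has the higher rate overall. The two comparisons disagree.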